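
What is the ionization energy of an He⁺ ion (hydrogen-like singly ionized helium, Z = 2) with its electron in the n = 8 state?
0.85 eV

The ionization energy is the energy needed to remove the electron completely (n → ∞).

For a hydrogen-like ion with Z = 2, E_n = -13.6057 Z² / n² eV.

At n = 8: E_8 = -13.6057 × 2² / 8² = -0.85036 eV
At n = ∞: E_∞ = 0 eV

Ionization energy = E_∞ - E_8 = 0 - (-0.85036) = 0.85036 eV
Ionization energy ≈ 0.85 eV

This is also called the binding energy of the electron in state n = 8.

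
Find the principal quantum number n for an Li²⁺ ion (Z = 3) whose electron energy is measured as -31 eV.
n = 2

The exact energy levels follow E_n = -13.6057 Z² / n² eV with Z = 3.

The measured value (-31 eV) is reported to only 2 significant figures, so we must test candidate n values and see which one matches to that precision.

Candidate energies:
  n = 1:  E = -13.6057 × 3² / 1² = -122.45130 eV
  n = 2:  E = -13.6057 × 3² / 2² = -30.61283 eV  ← matches
  n = 3:  E = -13.6057 × 3² / 3² = -13.60570 eV
  n = 4:  E = -13.6057 × 3² / 4² = -7.65321 eV

Checking against the measurement of -31 eV (2 sig figs), only n = 2 agrees:
E_2 = -30.61283 eV, which rounds to -31 eV ✓

Therefore n = 2.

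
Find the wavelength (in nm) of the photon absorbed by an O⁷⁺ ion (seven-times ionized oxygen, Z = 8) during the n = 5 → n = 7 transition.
72.675767 nm

First, find the transition energy using E_n = -13.6057 Z² / n² eV:
E_5 = -13.6057 × 8² / 5² = -34.83059200 eV
E_7 = -13.6057 × 8² / 7² = -17.77071020 eV

Photon energy: |ΔE| = |E_7 - E_5| = 17.05988180 eV

Convert to wavelength using E = hc/λ with hc = 1239.84 eV·nm:
λ = hc/E = 1239.84 eV·nm / 17.05988180 eV
λ = 72.675767 nm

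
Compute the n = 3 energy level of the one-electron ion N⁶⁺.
-74.0755 eV

For hydrogen-like ions, the energy levels scale with Z²:
E_n = -13.6057 Z² / n² eV

For N⁶⁺ (Z = 7) at n = 3:
E_3 = -13.6057 × 7² / 3²
E_3 = -13.6057 × 49 / 9
E_3 = -666.6793 / 9
E_3 = -74.0755 eV

The energy is 49 times more negative than hydrogen at the same n due to the stronger nuclear charge.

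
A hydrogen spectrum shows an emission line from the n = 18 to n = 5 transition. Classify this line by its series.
Pfund series

The spectral series in hydrogen are named based on the final (lower) energy level:
- Lyman series: n_final = 1 (ultraviolet)
- Balmer series: n_final = 2 (visible/near-UV)
- Paschen series: n_final = 3 (infrared)
- Brackett series: n_final = 4 (infrared)
- Pfund series: n_final = 5 (far infrared)

Since this transition ends at n = 5, it belongs to the Pfund series.

For reference, this 18 → 5 line has photon energy
ΔE = 13.6057 eV × (1/5² - 1/18²) = 0.50223509877 eV,
corresponding to wavelength λ = hc/ΔE = 1239.84 eV·nm / 0.50223509877 eV = 2468.64467 nm in the far infrared region.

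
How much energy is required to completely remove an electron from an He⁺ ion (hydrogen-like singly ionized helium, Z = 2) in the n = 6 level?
1.51174 eV

The ionization energy is the energy needed to remove the electron completely (n → ∞).

For a hydrogen-like ion with Z = 2, E_n = -13.6057 Z² / n² eV.

At n = 6: E_6 = -13.6057 × 2² / 6² = -1.51174444 eV
At n = ∞: E_∞ = 0 eV

Ionization energy = E_∞ - E_6 = 0 - (-1.51174444) = 1.51174444 eV
Ionization energy ≈ 1.51174 eV

This is also called the binding energy of the electron in state n = 6.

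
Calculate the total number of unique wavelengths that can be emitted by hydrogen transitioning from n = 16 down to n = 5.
66

The electron can occupy levels n = 5, 6, ..., 16 during de-excitation — that is m = 16 - 5 + 1 = 12 distinct levels.

The number of distinct spectral lines equals the number of ways to choose 2 of these m levels (each pair gives one possible emission transition):

Number of lines = m(m-1)/2 = 12×11/2 = 66

These correspond to all possible transitions between the 12 levels:
16 → 15, 16 → 14, 16 → 13, 16 → 12, 16 → 11, 16 → 10, 16 → 9, 16 → 8...

Each transition produces a photon with a unique energy (and thus wavelength). This count does not depend on Z.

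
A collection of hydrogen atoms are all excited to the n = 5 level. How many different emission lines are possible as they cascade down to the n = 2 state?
6

The electron can occupy levels n = 2, 3, ..., 5 during de-excitation — that is m = 5 - 2 + 1 = 4 distinct levels.

The number of distinct spectral lines equals the number of ways to choose 2 of these m levels (each pair gives one possible emission transition):

Number of lines = m(m-1)/2 = 4×3/2 = 6

These correspond to all possible transitions between the 4 levels:
5 → 4, 5 → 3, 5 → 2, 4 → 3, 4 → 2, 3 → 2

Each transition produces a photon with a unique energy (and thus wavelength). This count does not depend on Z.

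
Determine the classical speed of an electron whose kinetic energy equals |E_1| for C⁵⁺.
1.3126e+07 m/s (or 4.37841% of c)

The binding energy at n = 1 for C⁵⁺ is:
E_1 = -13.6057 × 6²/1² = -489.8052000 eV
|E_1| = 489.8052000 eV

Convert to Joules:
KE = 489.8052000 eV × (1.602177 × 10⁻¹⁹ J/eV) = 7.847546e-17 J

Using KE = ½mv²:
v = √(2·KE/m_e)
v = √(2 × 7.847546e-17 J / 9.10938 × 10⁻³¹ kg)
v = 1.3126e+07 m/s

This is approximately 4.37841% the speed of light.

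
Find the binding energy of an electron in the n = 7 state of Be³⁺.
4.44 eV

The ionization energy is the energy needed to remove the electron completely (n → ∞).

For a hydrogen-like ion with Z = 4, E_n = -13.6057 Z² / n² eV.

At n = 7: E_7 = -13.6057 × 4² / 7² = -4.44268 eV
At n = ∞: E_∞ = 0 eV

Ionization energy = E_∞ - E_7 = 0 - (-4.44268) = 4.44268 eV
Ionization energy ≈ 4.44 eV

This is also called the binding energy of the electron in state n = 7.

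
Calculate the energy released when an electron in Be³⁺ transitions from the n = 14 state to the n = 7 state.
3.332008 eV

The energy levels are E_n = -13.6057 Z² eV / n².

Energy at n = 14: E_14 = -13.6057 × 4² / 14² = -1.110669388 eV
Energy at n = 7: E_7 = -13.6057 × 4² / 7² = -4.442677551 eV

For emission (electron falling to lower state), the photon energy is:
E_photon = E_14 - E_7 = |-1.110669388 - (-4.442677551)|
E_photon = 3.332008 eV

This energy is carried away by the emitted photon.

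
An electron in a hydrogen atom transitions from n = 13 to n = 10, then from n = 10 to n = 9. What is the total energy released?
0.09 eV

The energy levels of hydrogen are E_n = -13.6057 / n² eV.

First transition (13 → 10):
ΔE₁ = |E_10 - E_13|
ΔE₁ = |-0.13605700 - (-0.08050710)| = 0.05555 eV

Second transition (10 → 9):
ΔE₂ = |E_9 - E_10|
ΔE₂ = |-0.16797160 - (-0.13605700)| = 0.03191 eV

Total energy released:
E_total = ΔE₁ + ΔE₂ = 0.05555 + 0.03191 = 0.09 eV

Note: This equals the direct transition 13 → 9: 0.09 eV ✓
Energy is conserved regardless of the path taken.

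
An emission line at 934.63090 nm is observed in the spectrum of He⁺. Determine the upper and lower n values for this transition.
n = 8 → n = 5

First, find the photon energy from the wavelength (hc = 1239.84 eV·nm):
E = hc/λ = 1239.84 eV·nm / 934.63090 nm = 1.3265558 eV

The energy levels of He⁺ satisfy E_n = -13.6057 × 2² / n² eV, so an emission n_i → n_f releases
ΔE = 13.6057 × 2² × (1/n_f² − 1/n_i²) eV.

Setting ΔE equal to the photon energy:
1/n_f² − 1/n_i² = 1.3265558 / (13.6057 × 2²) = 0.024375001

Since 1/n_i² must be positive, we need 1/n_f² > 0.024375001, i.e. n_f ≤ 6. For each allowed n_f, solve n_i = (1/n_f² − 0.024375001)^(−1/2) and check whether it is a whole number:
  n_f = 1: 1/n_i² = 1.000000000 − 0.024375001 = 0.975624999 → n_i = 1.012  (not an integer) ✗
  n_f = 2: 1/n_i² = 0.250000000 − 0.024375001 = 0.225624999 → n_i = 2.105  (not an integer) ✗
  n_f = 3: 1/n_i² = 0.111111111 − 0.024375001 = 0.086736110 → n_i = 3.395  (not an integer) ✗
  n_f = 4: 1/n_i² = 0.062500000 − 0.024375001 = 0.038124999 → n_i = 5.121  (not an integer) ✗
  n_f = 5: 1/n_i² = 0.040000000 − 0.024375001 = 0.015624999 → n_i = 8.000  → integer, n_i = 8 ✓
  n_f = 6: 1/n_i² = 0.027777778 − 0.024375001 = 0.003402777 → n_i = 17.143  (not an integer) ✗

Only n_f = 5 gives an integer upper level, n_i = 8.

The transition is from n = 8 to n = 5 (emission).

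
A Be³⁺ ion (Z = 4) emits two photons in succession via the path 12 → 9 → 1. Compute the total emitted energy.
216.179456 eV

The energy levels of Be³⁺ are E_n = -13.6057 × 4² / n² eV.

First transition (12 → 9):
ΔE₁ = |E_9 - E_12|
ΔE₁ = |-2.687545679012 - (-1.511744444444)| = 1.175801235 eV

Second transition (9 → 1):
ΔE₂ = |E_1 - E_9|
ΔE₂ = |-217.691200000000 - (-2.687545679012)| = 215.003654321 eV

Total energy released:
E_total = ΔE₁ + ΔE₂ = 1.175801235 + 215.003654321 = 216.179456 eV

Note: This equals the direct transition 12 → 1: 216.179456 eV ✓
Energy is conserved regardless of the path taken.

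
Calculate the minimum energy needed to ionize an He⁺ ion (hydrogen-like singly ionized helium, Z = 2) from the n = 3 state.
6.0470 eV

The ionization energy is the energy needed to remove the electron completely (n → ∞).

For a hydrogen-like ion with Z = 2, E_n = -13.6057 Z² / n² eV.

At n = 3: E_3 = -13.6057 × 2² / 3² = -6.0469778 eV
At n = ∞: E_∞ = 0 eV

Ionization energy = E_∞ - E_3 = 0 - (-6.0469778) = 6.0469778 eV
Ionization energy ≈ 6.0470 eV

This is also called the binding energy of the electron in state n = 3.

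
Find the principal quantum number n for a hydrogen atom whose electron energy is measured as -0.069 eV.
n = 14

The exact energy levels follow E_n = -13.6057 eV / n².

The measured value (-0.069 eV) is reported to only 2 significant figures, so we must test candidate n values and see which one matches to that precision.

Candidate energies:
  n = 12:  E = -13.6057/12² = -0.09448 eV
  n = 13:  E = -13.6057/13² = -0.08051 eV
  n = 14:  E = -13.6057/14² = -0.06942 eV  ← matches
  n = 15:  E = -13.6057/15² = -0.06047 eV
  n = 16:  E = -13.6057/16² = -0.05315 eV

Checking against the measurement of -0.069 eV (2 sig figs), only n = 14 agrees:
E_14 = -0.06942 eV, which rounds to -0.069 eV ✓

Therefore n = 14.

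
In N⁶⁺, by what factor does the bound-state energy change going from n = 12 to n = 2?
36.000000

Using E_n = -13.6057 Z² / n² eV with Z = 7:

E_2 = -13.6057 × 7² / 2² = -666.6793 / 4 = -166.669825000000 eV
E_12 = -13.6057 × 7² / 12² = -666.6793 / 144 = -4.629717361111 eV

The ratio is:
E_2/E_12 = (-166.669825000000) / (-4.629717361111)
E_2/E_12 = (-666.6793/4) / (-666.6793/144)
E_2/E_12 = 144/4
E_2/E_12 = 36.000000
(Note: the Z² factors cancel in the ratio.)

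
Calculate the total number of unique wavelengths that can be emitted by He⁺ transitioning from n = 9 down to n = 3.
21

The electron can occupy levels n = 3, 4, ..., 9 during de-excitation — that is m = 9 - 3 + 1 = 7 distinct levels.

The number of distinct spectral lines equals the number of ways to choose 2 of these m levels (each pair gives one possible emission transition):

Number of lines = m(m-1)/2 = 7×6/2 = 21

These correspond to all possible transitions between the 7 levels:
9 → 8, 9 → 7, 9 → 6, 9 → 5, 9 → 4, 9 → 3, 8 → 7, 8 → 6...

Each transition produces a photon with a unique energy (and thus wavelength). This count does not depend on Z.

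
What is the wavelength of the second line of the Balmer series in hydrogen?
486.0081 nm

The lines of a series are numbered from the longest wavelength (smallest ΔE) outward; the second line is the transition from n = n_f + 2 to n_f.
The Balmer series has all transitions ending at n_f = 2.

For H, the second line (β-line) is the jump from n = 4 to n = 2:
E_4 = -13.6057 / 4² = -0.85035625 eV
E_2 = -13.6057 / 2² = -3.40142500 eV
ΔE = E_4 - E_2 = 2.55106875 eV

λ = hc/E = 1239.84 eV·nm / 2.55106875 eV
λ = 486.0081 nm

This is the β-line of the Balmer series in H.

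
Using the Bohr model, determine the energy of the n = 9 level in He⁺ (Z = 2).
-0.67 eV

For hydrogen-like ions, the energy levels scale with Z²:
E_n = -13.6057 Z² / n² eV

For He⁺ (Z = 2) at n = 9:
E_9 = -13.6057 × 2² / 9²
E_9 = -13.6057 × 4 / 81
E_9 = -54.4228 / 81
E_9 = -0.67 eV

The energy is 4 times more negative than hydrogen at the same n due to the stronger nuclear charge.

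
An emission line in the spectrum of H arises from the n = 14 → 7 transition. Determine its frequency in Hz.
5.035e+13 Hz

First, find the transition energy:
E_14 = -13.6057 / 14² = -0.0694168 eV
E_7 = -13.6057 / 7² = -0.2776673 eV
|ΔE| = |E_7 - E_14| = 0.2082505 eV

Convert to Joules: E = 0.2082505 eV × (1.602177 × 10⁻¹⁹ J/eV) = 3.33654e-20 J

Using E = hf:
f = E/h = 3.33654e-20 J / (6.62607 × 10⁻³⁴ J·s)
f = 5.035e+13 Hz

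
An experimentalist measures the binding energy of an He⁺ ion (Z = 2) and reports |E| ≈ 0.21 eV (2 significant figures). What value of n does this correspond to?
n = 16

The exact energy levels follow E_n = -13.6057 Z² / n² eV with Z = 2.

The measured value (-0.21 eV) is reported to only 2 significant figures, so we must test candidate n values and see which one matches to that precision.

Candidate energies:
  n = 14:  E = -13.6057 × 2² / 14² = -0.277667 eV
  n = 15:  E = -13.6057 × 2² / 15² = -0.241879 eV
  n = 16:  E = -13.6057 × 2² / 16² = -0.212589 eV  ← matches
  n = 17:  E = -13.6057 × 2² / 17² = -0.188314 eV
  n = 18:  E = -13.6057 × 2² / 18² = -0.167972 eV

Checking against the measurement of -0.21 eV (2 sig figs), only n = 16 agrees:
E_16 = -0.212589 eV, which rounds to -0.21 eV ✓

Therefore n = 16.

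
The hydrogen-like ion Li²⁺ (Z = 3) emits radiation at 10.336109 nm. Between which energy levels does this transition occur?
n = 7 → n = 1

First, find the photon energy from the wavelength (hc = 1239.84 eV·nm):
E = hc/λ = 1239.84 eV·nm / 10.336109 nm = 119.95230 eV

The energy levels of Li²⁺ satisfy E_n = -13.6057 × 3² / n² eV, so an emission n_i → n_f releases
ΔE = 13.6057 × 3² × (1/n_f² − 1/n_i²) eV.

Setting ΔE equal to the photon energy:
1/n_f² − 1/n_i² = 119.95230 / (13.6057 × 3²) = 0.97959189

Since 1/n_i² must be positive, we need 1/n_f² > 0.97959189, i.e. n_f ≤ 1. For each allowed n_f, solve n_i = (1/n_f² − 0.97959189)^(−1/2) and check whether it is a whole number:
  n_f = 1: 1/n_i² = 1.00000000 − 0.97959189 = 0.02040811 → n_i = 7.000  → integer, n_i = 7 ✓

Only n_f = 1 gives an integer upper level, n_i = 7.

The transition is from n = 7 to n = 1 (emission).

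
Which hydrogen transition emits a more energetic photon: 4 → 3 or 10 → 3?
10 → 3

Calculate the energy for each transition:

Transition 4 → 3:
ΔE₁ = |E_3 - E_4| = |-13.6057/3² - (-13.6057/4²)|
ΔE₁ = |-1.51174444 - (-0.85035625)| = 0.66139 eV

Transition 10 → 3:
ΔE₂ = |E_3 - E_10| = |-13.6057/3² - (-13.6057/10²)|
ΔE₂ = |-1.51174444 - (-0.13605700)| = 1.37569 eV

Since 1.37569 eV > 0.66139 eV, the transition 10 → 3 emits the more energetic photon.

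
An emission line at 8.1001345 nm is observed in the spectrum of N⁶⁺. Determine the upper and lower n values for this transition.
n = 7 → n = 2

First, find the photon energy from the wavelength (hc = 1239.84 eV·nm):
E = hc/λ = 1239.84 eV·nm / 8.1001345 nm = 153.06413 eV

The energy levels of N⁶⁺ satisfy E_n = -13.6057 × 7² / n² eV, so an emission n_i → n_f releases
ΔE = 13.6057 × 7² × (1/n_f² − 1/n_i²) eV.

Setting ΔE equal to the photon energy:
1/n_f² − 1/n_i² = 153.06413 / (13.6057 × 7²) = 0.22959184

Since 1/n_i² must be positive, we need 1/n_f² > 0.22959184, i.e. n_f ≤ 2. For each allowed n_f, solve n_i = (1/n_f² − 0.22959184)^(−1/2) and check whether it is a whole number:
  n_f = 1: 1/n_i² = 1.00000000 − 0.22959184 = 0.77040816 → n_i = 1.139  (not an integer) ✗
  n_f = 2: 1/n_i² = 0.25000000 − 0.22959184 = 0.02040816 → n_i = 7.000  → integer, n_i = 7 ✓

Only n_f = 2 gives an integer upper level, n_i = 7.

The transition is from n = 7 to n = 2 (emission).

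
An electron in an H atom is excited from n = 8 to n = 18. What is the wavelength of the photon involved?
7267.6899 nm

First, find the transition energy using E_n = -13.6057 / n² eV:
E_8 = -13.6057 / 8² = -0.2125890625 eV
E_18 = -13.6057 / 18² = -0.0419929012 eV

Photon energy: |ΔE| = |E_18 - E_8| = 0.1705961613 eV

Convert to wavelength using E = hc/λ with hc = 1239.84 eV·nm:
λ = hc/E = 1239.84 eV·nm / 0.1705961613 eV
λ = 7267.6899 nm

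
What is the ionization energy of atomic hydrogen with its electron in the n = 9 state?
0.17 eV

The ionization energy is the energy needed to remove the electron completely (n → ∞).

For hydrogen, E_n = -13.6057 eV / n².

At n = 9: E_9 = -13.6057 / 9² = -0.16797 eV
At n = ∞: E_∞ = 0 eV

Ionization energy = E_∞ - E_9 = 0 - (-0.16797) = 0.16797 eV
Ionization energy ≈ 0.17 eV

This is also called the binding energy of the electron in state n = 9.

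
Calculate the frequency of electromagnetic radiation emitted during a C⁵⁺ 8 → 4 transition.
5.55161e+15 Hz

First, find the transition energy:
E_8 = -13.6057 × 6² / 8² = -7.6532063 eV
E_4 = -13.6057 × 6² / 4² = -30.6128250 eV
|ΔE| = |E_4 - E_8| = 22.9596187 eV

Convert to Joules: E = 22.9596187 eV × (1.602177 × 10⁻¹⁹ J/eV) = 3.6785373e-18 J

Using E = hf:
f = E/h = 3.6785373e-18 J / (6.62607 × 10⁻³⁴ J·s)
f = 5.55161e+15 Hz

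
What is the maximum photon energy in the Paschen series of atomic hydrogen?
1.511744 eV

The series limit corresponds to the transition from n = ∞ to n = 3.
This is the highest energy (shortest wavelength) transition in the Paschen series.

E_∞ = 0 eV
E_3 = -13.6057 / 3² = -1.511744 eV

Energy at series limit:
ΔE = E_∞ - E_3 = 0 - (-1.511744) = 1.511744 eV

This energy equals the ionization energy from the n = 3 state of hydrogen.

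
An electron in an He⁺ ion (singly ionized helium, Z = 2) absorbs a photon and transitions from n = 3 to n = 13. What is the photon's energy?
5.725 eV

The energy levels of a hydrogen-like atom are E_n = -13.6057 Z² eV / n².

Energy at n = 3: E_3 = -13.6057 × 2² / 3² = -6.046978 eV
Energy at n = 13: E_13 = -13.6057 × 2² / 13² = -0.322028 eV

The excitation energy is the difference:
ΔE = E_13 - E_3
ΔE = -0.322028 - (-6.046978)
ΔE = 5.725 eV

Since this is positive, energy must be absorbed (photon absorption).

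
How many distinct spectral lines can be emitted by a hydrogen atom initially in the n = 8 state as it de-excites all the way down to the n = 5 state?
6

The electron can occupy levels n = 5, 6, ..., 8 during de-excitation — that is m = 8 - 5 + 1 = 4 distinct levels.

The number of distinct spectral lines equals the number of ways to choose 2 of these m levels (each pair gives one possible emission transition):

Number of lines = m(m-1)/2 = 4×3/2 = 6

These correspond to all possible transitions between the 4 levels:
8 → 7, 8 → 6, 8 → 5, 7 → 6, 7 → 5, 6 → 5

Each transition produces a photon with a unique energy (and thus wavelength). This count does not depend on Z.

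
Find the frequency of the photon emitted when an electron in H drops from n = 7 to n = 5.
6.44541e+13 Hz

First, find the transition energy:
E_7 = -13.6057 / 7² = -0.277667347 eV
E_5 = -13.6057 / 5² = -0.544228000 eV
|ΔE| = |E_5 - E_7| = 0.266560653 eV

Convert to Joules: E = 0.266560653 eV × (1.602177 × 10⁻¹⁹ J/eV) = 4.2707735e-20 J

Using E = hf:
f = E/h = 4.2707735e-20 J / (6.62607 × 10⁻³⁴ J·s)
f = 6.44541e+13 Hz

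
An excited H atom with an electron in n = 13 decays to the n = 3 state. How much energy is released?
1.4312 eV

The energy levels are E_n = -13.6057 eV / n².

Energy at n = 13: E_13 = -13.6057 / 13² = -0.0805071 eV
Energy at n = 3: E_3 = -13.6057 / 3² = -1.5117444 eV

For emission (electron falling to lower state), the photon energy is:
E_photon = E_13 - E_3 = |-0.0805071 - (-1.5117444)|
E_photon = 1.4312 eV

This energy is carried away by the emitted photon.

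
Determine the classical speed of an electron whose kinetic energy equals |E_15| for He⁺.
2.917e+05 m/s (or 0.10% of c)

The binding energy at n = 15 for He⁺ is:
E_15 = -13.6057 × 2²/15² = -0.2418791 eV
|E_15| = 0.2418791 eV

Convert to Joules:
KE = 0.2418791 eV × (1.602177 × 10⁻¹⁹ J/eV) = 3.87533e-20 J

Using KE = ½mv²:
v = √(2·KE/m_e)
v = √(2 × 3.87533e-20 J / 9.10938 × 10⁻³¹ kg)
v = 2.917e+05 m/s

This is approximately 0.10% the speed of light.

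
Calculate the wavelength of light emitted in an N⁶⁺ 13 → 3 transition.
17.679 nm

First, find the transition energy using E_n = -13.6057 Z² / n² eV:
E_13 = -13.6057 × 7² / 13² = -3.94485 eV
E_3 = -13.6057 × 7² / 3² = -74.07548 eV

Photon energy: |ΔE| = |E_3 - E_13| = 70.13063 eV

Convert to wavelength using E = hc/λ with hc = 1239.84 eV·nm:
λ = hc/E = 1239.84 eV·nm / 70.13063 eV
λ = 17.679 nm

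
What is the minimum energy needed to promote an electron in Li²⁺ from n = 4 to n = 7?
5.15420 eV

The energy levels of a hydrogen-like atom are E_n = -13.6057 Z² eV / n².

Energy at n = 4: E_4 = -13.6057 × 3² / 4² = -7.65320625 eV
Energy at n = 7: E_7 = -13.6057 × 3² / 7² = -2.49900612 eV

The excitation energy is the difference:
ΔE = E_7 - E_4
ΔE = -2.49900612 - (-7.65320625)
ΔE = 5.15420 eV

Since this is positive, energy must be absorbed (photon absorption).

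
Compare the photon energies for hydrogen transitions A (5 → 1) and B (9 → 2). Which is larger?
5 → 1

Calculate the energy for each transition:

Transition 5 → 1:
ΔE₁ = |E_1 - E_5| = |-13.6057/1² - (-13.6057/5²)|
ΔE₁ = |-13.6057000000 - (-0.5442280000)| = 13.0614720 eV

Transition 9 → 2:
ΔE₂ = |E_2 - E_9| = |-13.6057/2² - (-13.6057/9²)|
ΔE₂ = |-3.4014250000 - (-0.1679716049)| = 3.2334534 eV

Since 13.0614720 eV > 3.2334534 eV, the transition 5 → 1 emits the more energetic photon.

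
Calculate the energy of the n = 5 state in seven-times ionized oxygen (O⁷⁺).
-34.83059 eV

For hydrogen-like ions, the energy levels scale with Z²:
E_n = -13.6057 Z² / n² eV

For O⁷⁺ (Z = 8) at n = 5:
E_5 = -13.6057 × 8² / 5²
E_5 = -13.6057 × 64 / 25
E_5 = -870.7648 / 25
E_5 = -34.83059 eV

The energy is 64 times more negative than hydrogen at the same n due to the stronger nuclear charge.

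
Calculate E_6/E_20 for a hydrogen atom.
11.111

Using E_n = -13.6057 Z² / n² eV with Z = 1:

E_6 = -13.6057 / 6² = -13.6057 / 36 = -0.377936111 eV
E_20 = -13.6057 / 20² = -13.6057 / 400 = -0.034014250 eV

The ratio is:
E_6/E_20 = (-0.377936111) / (-0.034014250)
E_6/E_20 = (-13.6057/36) / (-13.6057/400)
E_6/E_20 = 400/36
E_6/E_20 = 11.111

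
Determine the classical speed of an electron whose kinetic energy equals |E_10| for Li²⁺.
6.56e+05 m/s (or 0.219% of c)

The binding energy at n = 10 for Li²⁺ is:
E_10 = -13.6057 × 3²/10² = -1.22451 eV
|E_10| = 1.22451 eV

Convert to Joules:
KE = 1.22451 eV × (1.602177 × 10⁻¹⁹ J/eV) = 1.9619e-19 J

Using KE = ½mv²:
v = √(2·KE/m_e)
v = √(2 × 1.9619e-19 J / 9.10938 × 10⁻³¹ kg)
v = 6.56e+05 m/s

This is approximately 0.219% the speed of light.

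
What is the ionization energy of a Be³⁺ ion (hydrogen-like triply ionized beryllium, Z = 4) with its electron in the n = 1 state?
217.691200 eV

The ionization energy is the energy needed to remove the electron completely (n → ∞).

For a hydrogen-like ion with Z = 4, E_n = -13.6057 Z² / n² eV.

At n = 1: E_1 = -13.6057 × 4² / 1² = -217.691200000 eV
At n = ∞: E_∞ = 0 eV

Ionization energy = E_∞ - E_1 = 0 - (-217.691200000) = 217.691200000 eV
Ionization energy ≈ 217.691200 eV

This is also called the binding energy of the electron in state n = 1.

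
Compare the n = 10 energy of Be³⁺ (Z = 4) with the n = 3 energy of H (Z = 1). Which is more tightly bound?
Be³⁺ at n = 10 (E = -2.177 eV)

Using E_n = -13.6057 Z² / n² eV:

Be³⁺ (Z = 4) at n = 10:
E = -13.6057 × 4² / 10² = -13.6057 × 16 / 100 = -2.176912 eV

H (Z = 1) at n = 3:
E = -13.6057 × 1² / 3² = -13.6057 × 1 / 9 = -1.511744 eV

Since -2.176912 eV < -1.511744 eV,
Be³⁺ at n = 10 is more tightly bound (requires more energy to ionize).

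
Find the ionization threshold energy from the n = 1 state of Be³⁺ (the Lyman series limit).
217.69 eV

The series limit corresponds to the transition from n = ∞ to n = 1.
This is the highest energy (shortest wavelength) transition in the Lyman series.

E_∞ = 0 eV
E_1 = -13.6057 × 4² / 1² = -217.69 eV

Energy at series limit:
ΔE = E_∞ - E_1 = 0 - (-217.69) = 217.69 eV

This energy equals the ionization energy from the n = 1 state of Be³⁺.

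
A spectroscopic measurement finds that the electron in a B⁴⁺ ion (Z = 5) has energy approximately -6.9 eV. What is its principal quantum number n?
n = 7

The exact energy levels follow E_n = -13.6057 Z² / n² eV with Z = 5.

The measured value (-6.9 eV) is reported to only 2 significant figures, so we must test candidate n values and see which one matches to that precision.

Candidate energies:
  n = 5:  E = -13.6057 × 5² / 5² = -13.60570 eV
  n = 6:  E = -13.6057 × 5² / 6² = -9.44840 eV
  n = 7:  E = -13.6057 × 5² / 7² = -6.94168 eV  ← matches
  n = 8:  E = -13.6057 × 5² / 8² = -5.31473 eV
  n = 9:  E = -13.6057 × 5² / 9² = -4.19929 eV

Checking against the measurement of -6.9 eV (2 sig figs), only n = 7 agrees:
E_7 = -6.94168 eV, which rounds to -6.9 eV ✓

Therefore n = 7.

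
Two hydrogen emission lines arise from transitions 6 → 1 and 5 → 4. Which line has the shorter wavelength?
6 → 1

Calculate the energy for each transition:

Transition 6 → 1:
ΔE₁ = |E_1 - E_6| = |-13.6057/1² - (-13.6057/6²)|
ΔE₁ = |-13.60570000 - (-0.37793611)| = 13.22776 eV

Transition 5 → 4:
ΔE₂ = |E_4 - E_5| = |-13.6057/4² - (-13.6057/5²)|
ΔE₂ = |-0.85035625 - (-0.54422800)| = 0.30613 eV

Since 13.22776 eV > 0.30613 eV, the transition 6 → 1 emits the more energetic photon.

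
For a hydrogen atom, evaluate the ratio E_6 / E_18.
9.00

Using E_n = -13.6057 Z² / n² eV with Z = 1:

E_6 = -13.6057 / 6² = -13.6057 / 36 = -0.37793611 eV
E_18 = -13.6057 / 18² = -13.6057 / 324 = -0.04199290 eV

The ratio is:
E_6/E_18 = (-0.37793611) / (-0.04199290)
E_6/E_18 = (-13.6057/36) / (-13.6057/324)
E_6/E_18 = 324/36
E_6/E_18 = 9.00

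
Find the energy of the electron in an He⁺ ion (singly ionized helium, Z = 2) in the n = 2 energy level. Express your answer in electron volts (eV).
-13.61 eV

The energy levels of a hydrogen-like atom are given by:
E_n = -13.6057 Z² / n² eV  (with Z = 2 for He⁺)

For n = 2:
E_2 = -13.6057 × 2² / 2²
E_2 = -13.6057 × 4 / 4
E_2 = -13.61 eV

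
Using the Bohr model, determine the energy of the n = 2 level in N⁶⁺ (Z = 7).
-166.67 eV

For hydrogen-like ions, the energy levels scale with Z²:
E_n = -13.6057 Z² / n² eV

For N⁶⁺ (Z = 7) at n = 2:
E_2 = -13.6057 × 7² / 2²
E_2 = -13.6057 × 49 / 4
E_2 = -666.6793 / 4
E_2 = -166.67 eV

The energy is 49 times more negative than hydrogen at the same n due to the stronger nuclear charge.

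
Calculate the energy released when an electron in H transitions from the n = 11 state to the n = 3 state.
1.399 eV

The energy levels are E_n = -13.6057 eV / n².

Energy at n = 11: E_11 = -13.6057 / 11² = -0.112444 eV
Energy at n = 3: E_3 = -13.6057 / 3² = -1.511744 eV

For emission (electron falling to lower state), the photon energy is:
E_photon = E_11 - E_3 = |-0.112444 - (-1.511744)|
E_photon = 1.399 eV

This energy is carried away by the emitted photon.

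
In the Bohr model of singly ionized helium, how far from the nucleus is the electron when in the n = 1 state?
0.0265 nm (or 0.2646 Å)

The Bohr radius formula is:
r_n = n² a₀ / Z

where a₀ = 0.0529177 nm is the Bohr radius.

For He⁺ (Z = 2) at n = 1:
r_1 = 1² × 0.0529177 nm / 2
r_1 = 1 × 0.0529177 nm / 2
r_1 = 0.05292 nm / 2
r_1 = 0.0265 nm

The electron orbits at approximately 0.0265 nm from the nucleus.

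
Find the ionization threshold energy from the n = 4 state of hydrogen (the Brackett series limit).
0.850 eV

The series limit corresponds to the transition from n = ∞ to n = 4.
This is the highest energy (shortest wavelength) transition in the Brackett series.

E_∞ = 0 eV
E_4 = -13.6057 / 4² = -0.850 eV

Energy at series limit:
ΔE = E_∞ - E_4 = 0 - (-0.850) = 0.850 eV

This energy equals the ionization energy from the n = 4 state of hydrogen.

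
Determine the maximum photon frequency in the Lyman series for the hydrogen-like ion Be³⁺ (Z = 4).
5.26e+16 Hz

The series limit corresponds to the transition from n = ∞ to n = 1.
This is the highest energy (shortest wavelength) transition in the Lyman series.

E_∞ = 0 eV
E_1 = -13.6057 × 4² / 1² = -217.69120000 eV

Energy at series limit:
ΔE = E_∞ - E_1 = 0 - (-217.69120000) = 217.69120000 eV
E = 217.69120000 eV × (1.602177 × 10⁻¹⁹ J/eV) = 3.4878e-17 J
f = E/h = 3.4878e-17 J / (6.62607 × 10⁻³⁴ J·s) = 5.26e+16 Hz

This energy equals the ionization energy from the n = 1 state of Be³⁺.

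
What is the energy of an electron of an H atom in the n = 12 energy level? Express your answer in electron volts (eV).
-0.094484 eV

The energy levels of a hydrogen-like atom are given by:
E_n = -13.6057 eV / n²

For n = 12:
E_12 = -13.6057 eV / 12²
E_12 = -13.6057 eV / 144
E_12 = -0.094484 eV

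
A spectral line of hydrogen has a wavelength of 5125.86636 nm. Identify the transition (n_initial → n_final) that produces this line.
n = 10 → n = 6

First, find the photon energy from the wavelength (hc = 1239.84 eV·nm):
E = hc/λ = 1239.84 eV·nm / 5125.86636 nm = 0.24187911 eV

The energy levels of hydrogen satisfy E_n = -13.6057 / n² eV, so an emission n_i → n_f releases
ΔE = 13.6057 × (1/n_f² − 1/n_i²) eV.

Setting ΔE equal to the photon energy:
1/n_f² − 1/n_i² = 0.24187911 / 13.6057 = 0.017777778

Since 1/n_i² must be positive, we need 1/n_f² > 0.017777778, i.e. n_f ≤ 7. For each allowed n_f, solve n_i = (1/n_f² − 0.017777778)^(−1/2) and check whether it is a whole number:
  n_f = 1: 1/n_i² = 1.000000000 − 0.017777778 = 0.982222222 → n_i = 1.009  (not an integer) ✗
  n_f = 2: 1/n_i² = 0.250000000 − 0.017777778 = 0.232222222 → n_i = 2.075  (not an integer) ✗
  n_f = 3: 1/n_i² = 0.111111111 − 0.017777778 = 0.093333333 → n_i = 3.273  (not an integer) ✗
  n_f = 4: 1/n_i² = 0.062500000 − 0.017777778 = 0.044722222 → n_i = 4.729  (not an integer) ✗
  n_f = 5: 1/n_i² = 0.040000000 − 0.017777778 = 0.022222222 → n_i = 6.708  (not an integer) ✗
  n_f = 6: 1/n_i² = 0.027777778 − 0.017777778 = 0.010000000 → n_i = 10.000  → integer, n_i = 10 ✓
  n_f = 7: 1/n_i² = 0.020408163 − 0.017777778 = 0.002630385 → n_i = 19.498  (not an integer) ✗

Only n_f = 6 gives an integer upper level, n_i = 10.

The transition is from n = 10 to n = 6 (emission).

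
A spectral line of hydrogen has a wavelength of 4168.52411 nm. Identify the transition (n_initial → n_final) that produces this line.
n = 13 → n = 6

First, find the photon energy from the wavelength (hc = 1239.84 eV·nm):
E = hc/λ = 1239.84 eV·nm / 4168.52411 nm = 0.29742901 eV

The energy levels of hydrogen satisfy E_n = -13.6057 / n² eV, so an emission n_i → n_f releases
ΔE = 13.6057 × (1/n_f² − 1/n_i²) eV.

Setting ΔE equal to the photon energy:
1/n_f² − 1/n_i² = 0.29742901 / 13.6057 = 0.021860618

Since 1/n_i² must be positive, we need 1/n_f² > 0.021860618, i.e. n_f ≤ 6. For each allowed n_f, solve n_i = (1/n_f² − 0.021860618)^(−1/2) and check whether it is a whole number:
  n_f = 1: 1/n_i² = 1.000000000 − 0.021860618 = 0.978139382 → n_i = 1.011  (not an integer) ✗
  n_f = 2: 1/n_i² = 0.250000000 − 0.021860618 = 0.228139382 → n_i = 2.094  (not an integer) ✗
  n_f = 3: 1/n_i² = 0.111111111 − 0.021860618 = 0.089250493 → n_i = 3.347  (not an integer) ✗
  n_f = 4: 1/n_i² = 0.062500000 − 0.021860618 = 0.040639382 → n_i = 4.961  (not an integer) ✗
  n_f = 5: 1/n_i² = 0.040000000 − 0.021860618 = 0.018139382 → n_i = 7.425  (not an integer) ✗
  n_f = 6: 1/n_i² = 0.027777778 − 0.021860618 = 0.005917160 → n_i = 13.000  → integer, n_i = 13 ✓

Only n_f = 6 gives an integer upper level, n_i = 13.

The transition is from n = 13 to n = 6 (emission).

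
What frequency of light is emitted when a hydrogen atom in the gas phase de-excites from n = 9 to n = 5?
9.0978e+13 Hz

First, find the transition energy:
E_9 = -13.6057 / 9² = -0.16797160 eV
E_5 = -13.6057 / 5² = -0.54422800 eV
|ΔE| = |E_5 - E_9| = 0.37625640 eV

Convert to Joules: E = 0.37625640 eV × (1.602177 × 10⁻¹⁹ J/eV) = 6.028294e-20 J

Using E = hf:
f = E/h = 6.028294e-20 J / (6.62607 × 10⁻³⁴ J·s)
f = 9.0978e+13 Hz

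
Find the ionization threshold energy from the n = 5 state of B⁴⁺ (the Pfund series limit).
13.60570 eV

The series limit corresponds to the transition from n = ∞ to n = 5.
This is the highest energy (shortest wavelength) transition in the Pfund series.

E_∞ = 0 eV
E_5 = -13.6057 × 5² / 5² = -13.60570 eV

Energy at series limit:
ΔE = E_∞ - E_5 = 0 - (-13.60570) = 13.60570 eV

This energy equals the ionization energy from the n = 5 state of B⁴⁺.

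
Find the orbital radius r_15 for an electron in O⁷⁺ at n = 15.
1.4883 nm (or 14.8831 Å)

The Bohr radius formula is:
r_n = n² a₀ / Z

where a₀ = 0.0529177 nm is the Bohr radius.

For O⁷⁺ (Z = 8) at n = 15:
r_15 = 15² × 0.0529177 nm / 8
r_15 = 225 × 0.0529177 nm / 8
r_15 = 11.90648 nm / 8
r_15 = 1.4883 nm

The electron orbits at approximately 1.4883 nm from the nucleus.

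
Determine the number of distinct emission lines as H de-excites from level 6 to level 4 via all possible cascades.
3

The electron can occupy levels n = 4, 5, ..., 6 during de-excitation — that is m = 6 - 4 + 1 = 3 distinct levels.

The number of distinct spectral lines equals the number of ways to choose 2 of these m levels (each pair gives one possible emission transition):

Number of lines = m(m-1)/2 = 3×2/2 = 3

These correspond to all possible transitions between the 3 levels:
6 → 5, 6 → 4, 5 → 4

Each transition produces a photon with a unique energy (and thus wavelength). This count does not depend on Z.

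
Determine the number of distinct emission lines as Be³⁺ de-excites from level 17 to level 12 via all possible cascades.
15

The electron can occupy levels n = 12, 13, ..., 17 during de-excitation — that is m = 17 - 12 + 1 = 6 distinct levels.

The number of distinct spectral lines equals the number of ways to choose 2 of these m levels (each pair gives one possible emission transition):

Number of lines = m(m-1)/2 = 6×5/2 = 15

These correspond to all possible transitions between the 6 levels:
17 → 16, 17 → 15, 17 → 14, 17 → 13, 17 → 12, 16 → 15, 16 → 14, 16 → 13...

Each transition produces a photon with a unique energy (and thus wavelength). This count does not depend on Z.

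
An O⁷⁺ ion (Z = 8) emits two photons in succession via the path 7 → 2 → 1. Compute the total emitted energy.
852.99 eV

The energy levels of O⁷⁺ are E_n = -13.6057 × 8² / n² eV.

First transition (7 → 2):
ΔE₁ = |E_2 - E_7|
ΔE₁ = |-217.69120000 - (-17.77071020)| = 199.92049 eV

Second transition (2 → 1):
ΔE₂ = |E_1 - E_2|
ΔE₂ = |-870.76480000 - (-217.69120000)| = 653.07360 eV

Total energy released:
E_total = ΔE₁ + ΔE₂ = 199.92049 + 653.07360 = 852.99 eV

Note: This equals the direct transition 7 → 1: 852.99 eV ✓
Energy is conserved regardless of the path taken.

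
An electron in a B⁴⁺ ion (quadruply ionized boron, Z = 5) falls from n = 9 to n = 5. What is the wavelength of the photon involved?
131.80799 nm

First, find the transition energy using E_n = -13.6057 Z² / n² eV:
E_9 = -13.6057 × 5² / 9² = -4.199290123 eV
E_5 = -13.6057 × 5² / 5² = -13.605700000 eV

Photon energy: |ΔE| = |E_5 - E_9| = 9.406409877 eV

Convert to wavelength using E = hc/λ with hc = 1239.84 eV·nm:
λ = hc/E = 1239.84 eV·nm / 9.406409877 eV
λ = 131.80799 nm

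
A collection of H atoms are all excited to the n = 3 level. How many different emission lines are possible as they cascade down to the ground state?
3

The electron can occupy levels n = 1, 2, ..., 3 during de-excitation — that is m = 3 - 1 + 1 = 3 distinct levels.

The number of distinct spectral lines equals the number of ways to choose 2 of these m levels (each pair gives one possible emission transition):

Number of lines = m(m-1)/2 = 3×2/2 = 3

These correspond to all possible transitions between the 3 levels:
3 → 2, 3 → 1, 2 → 1

Each transition produces a photon with a unique energy (and thus wavelength). This count does not depend on Z.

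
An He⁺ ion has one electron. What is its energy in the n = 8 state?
-0.85 eV

For hydrogen-like ions, the energy levels scale with Z²:
E_n = -13.6057 Z² / n² eV

For He⁺ (Z = 2) at n = 8:
E_8 = -13.6057 × 2² / 8²
E_8 = -13.6057 × 4 / 64
E_8 = -54.4228 / 64
E_8 = -0.85 eV

The energy is 4 times more negative than hydrogen at the same n due to the stronger nuclear charge.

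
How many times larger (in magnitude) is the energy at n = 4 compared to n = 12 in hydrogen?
9.000

Using E_n = -13.6057 Z² / n² eV with Z = 1:

E_4 = -13.6057 / 4² = -13.6057 / 16 = -0.850356250 eV
E_12 = -13.6057 / 12² = -13.6057 / 144 = -0.094484028 eV

The ratio is:
E_4/E_12 = (-0.850356250) / (-0.094484028)
E_4/E_12 = (-13.6057/16) / (-13.6057/144)
E_4/E_12 = 144/16
E_4/E_12 = 9.000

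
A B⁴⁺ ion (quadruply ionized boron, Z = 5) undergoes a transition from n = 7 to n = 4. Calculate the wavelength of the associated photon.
86.598 nm

First, find the transition energy using E_n = -13.6057 Z² / n² eV:
E_7 = -13.6057 × 5² / 7² = -6.94168 eV
E_4 = -13.6057 × 5² / 4² = -21.25891 eV

Photon energy: |ΔE| = |E_4 - E_7| = 14.31723 eV

Convert to wavelength using E = hc/λ with hc = 1239.84 eV·nm:
λ = hc/E = 1239.84 eV·nm / 14.31723 eV
λ = 86.598 nm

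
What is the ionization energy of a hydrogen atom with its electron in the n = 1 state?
13.60570 eV

The ionization energy is the energy needed to remove the electron completely (n → ∞).

For hydrogen, E_n = -13.6057 eV / n².

At n = 1: E_1 = -13.6057 / 1² = -13.60570000 eV
At n = ∞: E_∞ = 0 eV

Ionization energy = E_∞ - E_1 = 0 - (-13.60570000) = 13.60570000 eV
Ionization energy ≈ 13.60570 eV

This is also called the binding energy of the electron in state n = 1.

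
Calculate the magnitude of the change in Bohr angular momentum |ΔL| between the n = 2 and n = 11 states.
9.4911e-34 J·s (or 9ℏ)

In the Bohr model, L_n = nℏ where ℏ = 1.054572e-34 J·s.

L_11 = 11ℏ = 1.160029e-33 J·s
L_2 = 2ℏ = 2.109144e-34 J·s

ΔL = L_11 - L_2 = (11 - 2)ℏ = 9ℏ
ΔL = 9 × 1.054572e-34 J·s = 9.4911e-34 J·s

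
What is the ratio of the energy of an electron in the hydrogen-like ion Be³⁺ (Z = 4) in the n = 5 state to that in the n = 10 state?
4.0000

Using E_n = -13.6057 Z² / n² eV with Z = 4:

E_5 = -13.6057 × 4² / 5² = -217.6912 / 25 = -8.7076480000 eV
E_10 = -13.6057 × 4² / 10² = -217.6912 / 100 = -2.1769120000 eV

The ratio is:
E_5/E_10 = (-8.7076480000) / (-2.1769120000)
E_5/E_10 = (-217.6912/25) / (-217.6912/100)
E_5/E_10 = 100/25
E_5/E_10 = 4.0000
(Note: the Z² factors cancel in the ratio.)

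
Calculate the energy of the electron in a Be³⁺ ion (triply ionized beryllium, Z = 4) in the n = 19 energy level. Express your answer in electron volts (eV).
-0.60 eV

The energy levels of a hydrogen-like atom are given by:
E_n = -13.6057 Z² / n² eV  (with Z = 4 for Be³⁺)

For n = 19:
E_19 = -13.6057 × 4² / 19²
E_19 = -13.6057 × 16 / 361
E_19 = -0.60 eV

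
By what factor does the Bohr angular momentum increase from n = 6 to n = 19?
3.1667

In the Bohr model, L_n = nℏ, so the ratio is purely the ratio of quantum numbers:

L_19/L_6 = 19ℏ / 6ℏ = 19/6 = 3.1667

The angular momentum scales linearly with n.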